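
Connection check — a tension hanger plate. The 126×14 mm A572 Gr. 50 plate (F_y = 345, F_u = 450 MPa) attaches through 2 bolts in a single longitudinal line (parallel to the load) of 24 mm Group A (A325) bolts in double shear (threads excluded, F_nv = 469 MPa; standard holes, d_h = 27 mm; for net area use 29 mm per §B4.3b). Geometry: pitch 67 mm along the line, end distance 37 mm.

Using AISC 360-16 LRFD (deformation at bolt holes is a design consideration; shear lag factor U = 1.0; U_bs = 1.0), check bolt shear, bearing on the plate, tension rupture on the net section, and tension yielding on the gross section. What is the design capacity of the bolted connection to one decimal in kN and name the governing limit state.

360.0 kN (bearing governs)

Bolt shear: A_b = π(24)²/4 = 452.39 mm². φR_n = 0.75 × 469 × 452.39 × 2 × 2 = 636.5 kN.
Bearing (14 mm plate, F_u = 450 MPa): end bolts L_c = 37 − 27/2 = 23.5, R_n = min(1.2×23.5×14×450, 2.4×24×14×450) = 177.66 kN/bolt; interior L_c = 67 − 27 = 40, R_n = 302.4 kN/bolt. φR_n = 0.75 × (1×177.66 + 1×302.4) = 360.0 kN.
Tension rupture (net): A_n = (126 − 1×29)×14 = 1358 mm² (U = 1.0, A_e = A_n). φR_n = 0.75 × 450 × 1358 = 458.3 kN.
Tension yield (gross): A_g = 126×14 = 1764 mm². φR_n = 0.90 × 345 × 1764 = 547.7 kN.
Governing: min(636.5, 360.0, 458.3, 547.7) = 360.0 kN → bearing.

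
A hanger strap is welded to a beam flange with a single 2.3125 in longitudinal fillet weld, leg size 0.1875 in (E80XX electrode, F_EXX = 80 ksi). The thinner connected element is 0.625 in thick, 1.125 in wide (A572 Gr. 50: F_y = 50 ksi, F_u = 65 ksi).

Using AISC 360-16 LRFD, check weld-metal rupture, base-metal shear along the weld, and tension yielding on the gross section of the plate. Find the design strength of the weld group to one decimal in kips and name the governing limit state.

11.0 kips (weld metal governs)

Weld metal: throat = 0.707×0.1875 = 0.13256 in, L = 2.3125 in. φR_n = 0.75 × 0.6 × 80 × 0.13256 × 2.3125 = 11.0 kips.
Base metal shear (0.625 in plate): yield φR_n = 1.0×0.6×50×0.625×2.3125 = 43.4 kips; rupture φR_n = 0.75×0.6×65×0.625×2.3125 = 42.3 kips; take 42.3 kips (rupture).
Tension yield (gross): A_g = 1.125×0.625 = 0.70313 in². φR_n = 0.90 × 50 × 0.70313 = 31.6 kips.
Governing: min(11.0, 42.3, 31.6) = 11.0 kips → weld metal.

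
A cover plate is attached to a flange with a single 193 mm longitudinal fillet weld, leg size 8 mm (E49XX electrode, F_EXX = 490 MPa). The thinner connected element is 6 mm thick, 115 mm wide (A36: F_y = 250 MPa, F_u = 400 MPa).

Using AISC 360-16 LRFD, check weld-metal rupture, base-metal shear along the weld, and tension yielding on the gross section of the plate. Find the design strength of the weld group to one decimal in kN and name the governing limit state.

155.3 kN (gross-section yield governs)

Weld metal: throat = 0.707×8 = 5.656 mm, L = 193 mm. φR_n = 0.75 × 0.6 × 490 × 5.656 × 193 = 240.7 kN.
Base metal shear (6 mm plate): yield φR_n = 1.0×0.6×250×6×193 = 173.7 kN; rupture φR_n = 0.75×0.6×400×6×193 = 208.4 kN; take 173.7 kN (yield).
Tension yield (gross): A_g = 115×6 = 690 mm². φR_n = 0.90 × 250 × 690 = 155.3 kN.
Governing: min(240.7, 173.7, 155.3) = 155.3 kN → gross-section yield.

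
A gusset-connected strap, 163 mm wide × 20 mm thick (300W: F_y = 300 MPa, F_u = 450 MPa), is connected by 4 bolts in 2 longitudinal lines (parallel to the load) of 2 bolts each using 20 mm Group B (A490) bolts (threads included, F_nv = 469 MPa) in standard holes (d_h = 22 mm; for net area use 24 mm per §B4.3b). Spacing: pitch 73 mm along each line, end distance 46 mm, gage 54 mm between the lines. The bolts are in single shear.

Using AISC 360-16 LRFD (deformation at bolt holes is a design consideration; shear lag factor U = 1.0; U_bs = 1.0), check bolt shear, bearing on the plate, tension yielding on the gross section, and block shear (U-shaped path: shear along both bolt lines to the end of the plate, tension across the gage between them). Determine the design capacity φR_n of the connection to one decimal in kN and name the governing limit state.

Bolt shear: A_b = π(20)²/4 = 314.16 mm². φR_n = 0.75 × 469 × 314.16 × 4 × 1 = 442.0 kN.
Bearing (20 mm plate, F_u = 450 MPa): end bolts L_c = 46 − 22/2 = 35, R_n = min(1.2×35×20×450, 2.4×20×20×450) = 378 kN/bolt; interior L_c = 73 − 22 = 51, R_n = 432 kN/bolt. φR_n = 0.75 × (2×378 + 2×432) = 1215.0 kN.
Tension yield (gross): A_g = 163×20 = 3260 mm². φR_n = 0.90 × 300 × 3260 = 880.2 kN.
Block shear: shear path 2×[46+1×73] = 2×119 mm, A_gv = 4760, A_nv = 2×(119 − 1.5×24)×20 = 3320 mm²; tension across gage: (54 − 1×24)×20 = 600 mm². R_n = min(0.6×450×3320, 0.6×300×4760) + 1.0×450×600 = min(896.4, 856.8) + 270 = 1126.8 kN. φR_n = 0.75 × 1126.8 = 845.1 kN.
Governing: min(442.0, 1215.0, 880.2, 845.1) = 442.0 kN → bolt shear.

442.0 kN (bolt shear governs)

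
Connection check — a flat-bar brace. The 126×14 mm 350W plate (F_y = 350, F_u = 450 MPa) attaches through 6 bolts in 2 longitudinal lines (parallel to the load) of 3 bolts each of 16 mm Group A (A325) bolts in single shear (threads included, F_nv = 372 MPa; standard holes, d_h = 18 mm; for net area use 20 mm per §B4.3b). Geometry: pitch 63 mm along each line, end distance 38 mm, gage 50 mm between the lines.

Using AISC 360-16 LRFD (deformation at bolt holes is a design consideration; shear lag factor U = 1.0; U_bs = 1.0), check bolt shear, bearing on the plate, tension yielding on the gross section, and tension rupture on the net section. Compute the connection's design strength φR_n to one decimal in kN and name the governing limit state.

Bolt shear: A_b = π(16)²/4 = 201.06 mm². φR_n = 0.75 × 372 × 201.06 × 6 × 1 = 336.6 kN.
Bearing (14 mm plate, F_u = 450 MPa): end bolts L_c = 38 − 18/2 = 29, R_n = min(1.2×29×14×450, 2.4×16×14×450) = 219.24 kN/bolt; interior L_c = 63 − 18 = 45, R_n = 241.92 kN/bolt. φR_n = 0.75 × (2×219.24 + 4×241.92) = 1054.6 kN.
Tension yield (gross): A_g = 126×14 = 1764 mm². φR_n = 0.90 × 350 × 1764 = 555.7 kN.
Tension rupture (net): A_n = (126 − 2×20)×14 = 1204 mm² (U = 1.0, A_e = A_n). φR_n = 0.75 × 450 × 1204 = 406.4 kN.
Governing: min(336.6, 1054.6, 555.7, 406.4) = 336.6 kN → bolt shear.

336.6 kN (bolt shear governs)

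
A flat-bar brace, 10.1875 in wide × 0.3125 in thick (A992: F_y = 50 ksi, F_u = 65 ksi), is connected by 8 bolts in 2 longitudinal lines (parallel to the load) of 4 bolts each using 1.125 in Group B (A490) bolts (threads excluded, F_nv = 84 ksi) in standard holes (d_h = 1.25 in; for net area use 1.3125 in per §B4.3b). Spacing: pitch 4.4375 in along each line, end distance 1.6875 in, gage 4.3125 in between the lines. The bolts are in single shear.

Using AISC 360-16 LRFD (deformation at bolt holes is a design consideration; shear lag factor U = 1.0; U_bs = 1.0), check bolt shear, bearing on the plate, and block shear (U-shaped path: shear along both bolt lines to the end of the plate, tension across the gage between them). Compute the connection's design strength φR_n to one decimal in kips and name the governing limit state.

235.9 kips (block shear governs)

Bolt shear: A_b = π(1.125)²/4 = 0.99402 in². φR_n = 0.75 × 84 × 0.99402 × 8 × 1 = 501.0 kips.
Bearing (0.3125 in plate, F_u = 65 ksi): end bolts L_c = 1.6875 − 1.25/2 = 1.0625, R_n = min(1.2×1.0625×0.3125×65, 2.4×1.125×0.3125×65) = 25.898 kips/bolt; interior L_c = 4.4375 − 1.25 = 3.1875, R_n = 54.844 kips/bolt. φR_n = 0.75 × (2×25.898 + 6×54.844) = 285.6 kips.
Block shear: shear path 2×[1.6875+3×4.4375] = 2×15 in, A_gv = 9.375, A_nv = 2×(15 − 3.5×1.3125)×0.3125 = 6.5039 in²; tension across gage: (4.3125 − 1×1.3125)×0.3125 = 0.9375 in². R_n = min(0.6×65×6.5039, 0.6×50×9.375) + 1.0×65×0.9375 = min(253.65, 281.25) + 60.938 = 314.59 kips. φR_n = 0.75 × 314.59 = 235.9 kips.
Governing: min(501.0, 285.6, 235.9) = 235.9 kips → block shear.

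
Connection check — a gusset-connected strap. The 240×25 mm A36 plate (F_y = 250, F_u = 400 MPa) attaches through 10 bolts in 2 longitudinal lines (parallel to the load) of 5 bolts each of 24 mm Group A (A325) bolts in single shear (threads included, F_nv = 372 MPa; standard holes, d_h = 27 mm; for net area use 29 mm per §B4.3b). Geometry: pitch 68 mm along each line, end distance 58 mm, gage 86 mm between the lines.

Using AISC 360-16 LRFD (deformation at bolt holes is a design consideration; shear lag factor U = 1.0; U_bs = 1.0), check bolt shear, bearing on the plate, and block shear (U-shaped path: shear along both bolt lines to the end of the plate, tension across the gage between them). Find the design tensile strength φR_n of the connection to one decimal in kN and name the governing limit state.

1262.2 kN (bolt shear governs)

Bolt shear: A_b = π(24)²/4 = 452.39 mm². φR_n = 0.75 × 372 × 452.39 × 10 × 1 = 1262.2 kN.
Bearing (25 mm plate, F_u = 400 MPa): end bolts L_c = 58 − 27/2 = 44.5, R_n = min(1.2×44.5×25×400, 2.4×24×25×400) = 534 kN/bolt; interior L_c = 68 − 27 = 41, R_n = 492 kN/bolt. φR_n = 0.75 × (2×534 + 8×492) = 3753.0 kN.
Block shear: shear path 2×[58+4×68] = 2×330 mm, A_gv = 16500, A_nv = 2×(330 − 4.5×29)×25 = 9975 mm²; tension across gage: (86 − 1×29)×25 = 1425 mm². R_n = min(0.6×400×9975, 0.6×250×16500) + 1.0×400×1425 = min(2394, 2475) + 570 = 2964 kN. φR_n = 0.75 × 2964 = 2223.0 kN.
Governing: min(1262.2, 3753.0, 2223.0) = 1262.2 kN → bolt shear.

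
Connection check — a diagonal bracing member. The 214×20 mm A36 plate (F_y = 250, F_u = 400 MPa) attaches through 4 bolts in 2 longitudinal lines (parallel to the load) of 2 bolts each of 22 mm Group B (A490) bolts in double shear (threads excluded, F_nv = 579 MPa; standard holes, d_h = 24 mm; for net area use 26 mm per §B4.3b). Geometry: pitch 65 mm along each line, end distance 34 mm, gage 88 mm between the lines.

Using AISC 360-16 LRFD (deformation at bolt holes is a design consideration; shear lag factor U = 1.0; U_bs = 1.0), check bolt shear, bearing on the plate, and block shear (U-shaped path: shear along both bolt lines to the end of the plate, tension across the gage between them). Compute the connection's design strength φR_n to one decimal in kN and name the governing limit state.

804.0 kN (block shear governs)

Bolt shear: A_b = π(22)²/4 = 380.13 mm². φR_n = 0.75 × 579 × 380.13 × 4 × 2 = 1320.6 kN.
Bearing (20 mm plate, F_u = 400 MPa): end bolts L_c = 34 − 24/2 = 22, R_n = min(1.2×22×20×400, 2.4×22×20×400) = 211.2 kN/bolt; interior L_c = 65 − 24 = 41, R_n = 393.6 kN/bolt. φR_n = 0.75 × (2×211.2 + 2×393.6) = 907.2 kN.
Block shear: shear path 2×[34+1×65] = 2×99 mm, A_gv = 3960, A_nv = 2×(99 − 1.5×26)×20 = 2400 mm²; tension across gage: (88 − 1×26)×20 = 1240 mm². R_n = min(0.6×400×2400, 0.6×250×3960) + 1.0×400×1240 = min(576, 594) + 496 = 1072 kN. φR_n = 0.75 × 1072 = 804.0 kN.
Governing: min(1320.6, 907.2, 804.0) = 804.0 kN → block shear.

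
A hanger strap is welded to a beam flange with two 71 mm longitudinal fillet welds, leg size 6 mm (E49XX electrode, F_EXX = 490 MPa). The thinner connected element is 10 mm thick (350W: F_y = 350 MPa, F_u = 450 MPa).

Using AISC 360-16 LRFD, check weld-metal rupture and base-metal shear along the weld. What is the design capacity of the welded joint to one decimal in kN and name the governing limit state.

Weld metal: throat = 0.707×6 = 4.242 mm, L = 2×71 = 142 mm. φR_n = 0.75 × 0.6 × 490 × 4.242 × 142 = 132.8 kN.
Base metal shear (10 mm plate): yield φR_n = 1.0×0.6×350×10×142 = 298.2 kN; rupture φR_n = 0.75×0.6×450×10×142 = 287.6 kN; take 287.6 kN (rupture).
Governing: min(132.8, 287.6) = 132.8 kN → weld metal.

132.8 kN (weld metal governs)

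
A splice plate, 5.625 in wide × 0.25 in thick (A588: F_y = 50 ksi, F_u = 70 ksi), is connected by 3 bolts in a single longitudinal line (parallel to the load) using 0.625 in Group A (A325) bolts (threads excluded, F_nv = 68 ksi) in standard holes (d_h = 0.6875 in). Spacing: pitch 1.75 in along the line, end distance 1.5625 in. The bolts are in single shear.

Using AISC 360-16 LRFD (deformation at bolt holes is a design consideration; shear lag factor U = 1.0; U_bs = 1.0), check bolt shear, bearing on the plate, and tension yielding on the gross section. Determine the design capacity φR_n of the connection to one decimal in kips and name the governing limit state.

Bolt shear: A_b = π(0.625)²/4 = 0.3068 in². φR_n = 0.75 × 68 × 0.3068 × 3 × 1 = 46.9 kips.
Bearing (0.25 in plate, F_u = 70 ksi): end bolts L_c = 1.5625 − 0.6875/2 = 1.21875, R_n = min(1.2×1.21875×0.25×70, 2.4×0.625×0.25×70) = 25.594 kips/bolt; interior L_c = 1.75 − 0.6875 = 1.0625, R_n = 22.313 kips/bolt. φR_n = 0.75 × (1×25.594 + 2×22.313) = 52.7 kips.
Tension yield (gross): A_g = 5.625×0.25 = 1.4063 in². φR_n = 0.90 × 50 × 1.4063 = 63.3 kips.
Governing: min(46.9, 52.7, 63.3) = 46.9 kips → bolt shear.

46.9 kips (bolt shear governs)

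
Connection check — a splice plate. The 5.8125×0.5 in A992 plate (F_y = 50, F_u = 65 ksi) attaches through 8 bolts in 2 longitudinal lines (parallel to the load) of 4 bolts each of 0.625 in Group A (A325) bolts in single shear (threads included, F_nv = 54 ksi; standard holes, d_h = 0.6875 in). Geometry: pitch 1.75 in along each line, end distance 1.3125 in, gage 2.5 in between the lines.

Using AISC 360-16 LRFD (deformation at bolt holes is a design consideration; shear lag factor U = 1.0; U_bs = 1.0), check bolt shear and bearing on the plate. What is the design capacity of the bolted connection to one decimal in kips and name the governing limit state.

Bolt shear: A_b = π(0.625)²/4 = 0.3068 in². φR_n = 0.75 × 54 × 0.3068 × 8 × 1 = 99.4 kips.
Bearing (0.5 in plate, F_u = 65 ksi): end bolts L_c = 1.3125 − 0.6875/2 = 0.96875, R_n = min(1.2×0.96875×0.5×65, 2.4×0.625×0.5×65) = 37.781 kips/bolt; interior L_c = 1.75 − 0.6875 = 1.0625, R_n = 41.438 kips/bolt. φR_n = 0.75 × (2×37.781 + 6×41.438) = 243.1 kips.
Governing: min(99.4, 243.1) = 99.4 kips → bolt shear.

99.4 kips (bolt shear governs)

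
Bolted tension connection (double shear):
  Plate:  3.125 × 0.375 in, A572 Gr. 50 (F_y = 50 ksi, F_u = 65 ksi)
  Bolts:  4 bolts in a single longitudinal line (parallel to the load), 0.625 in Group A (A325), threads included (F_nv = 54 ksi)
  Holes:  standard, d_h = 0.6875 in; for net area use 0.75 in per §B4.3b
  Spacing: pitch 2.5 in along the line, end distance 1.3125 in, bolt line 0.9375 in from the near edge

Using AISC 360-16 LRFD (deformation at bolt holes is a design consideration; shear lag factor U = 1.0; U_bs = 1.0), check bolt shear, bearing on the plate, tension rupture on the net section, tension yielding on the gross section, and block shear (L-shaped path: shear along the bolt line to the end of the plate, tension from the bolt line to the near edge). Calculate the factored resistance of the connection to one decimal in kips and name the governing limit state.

Bolt shear: A_b = π(0.625)²/4 = 0.3068 in². φR_n = 0.75 × 54 × 0.3068 × 4 × 2 = 99.4 kips.
Bearing (0.375 in plate, F_u = 65 ksi): end bolts L_c = 1.3125 − 0.6875/2 = 0.96875, R_n = min(1.2×0.96875×0.375×65, 2.4×0.625×0.375×65) = 28.336 kips/bolt; interior L_c = 2.5 − 0.6875 = 1.8125, R_n = 36.563 kips/bolt. φR_n = 0.75 × (1×28.336 + 3×36.563) = 103.5 kips.
Tension rupture (net): A_n = (3.125 − 1×0.75)×0.375 = 0.89063 in² (U = 1.0, A_e = A_n). φR_n = 0.75 × 65 × 0.89063 = 43.4 kips.
Tension yield (gross): A_g = 3.125×0.375 = 1.1719 in². φR_n = 0.90 × 50 × 1.1719 = 52.7 kips.
Block shear: shear path 1×[1.3125+3×2.5] = 1×8.8125 in, A_gv = 3.3047, A_nv = 1×(8.8125 − 3.5×0.75)×0.375 = 2.3203 in²; tension to near edge: (0.9375 − 0.5×0.75)×0.375 = 0.21094 in². R_n = min(0.6×65×2.3203, 0.6×50×3.3047) + 1.0×65×0.21094 = min(90.492, 99.141) + 13.711 = 104.2 kips. φR_n = 0.75 × 104.2 = 78.2 kips.
Governing: min(99.4, 103.5, 43.4, 52.7, 78.2) = 43.4 kips → net-section rupture.

43.4 kips (net-section rupture governs)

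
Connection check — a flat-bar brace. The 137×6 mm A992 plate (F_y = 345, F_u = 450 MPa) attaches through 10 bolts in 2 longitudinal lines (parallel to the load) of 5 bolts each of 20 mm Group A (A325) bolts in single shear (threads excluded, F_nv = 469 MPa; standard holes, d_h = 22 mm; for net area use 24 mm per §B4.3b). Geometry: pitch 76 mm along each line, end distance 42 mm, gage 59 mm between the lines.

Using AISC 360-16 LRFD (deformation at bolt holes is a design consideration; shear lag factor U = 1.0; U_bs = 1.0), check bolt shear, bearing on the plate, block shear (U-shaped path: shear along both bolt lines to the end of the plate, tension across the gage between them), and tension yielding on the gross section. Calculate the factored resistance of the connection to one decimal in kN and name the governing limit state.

Bolt shear: A_b = π(20)²/4 = 314.16 mm². φR_n = 0.75 × 469 × 314.16 × 10 × 1 = 1105.1 kN.
Bearing (6 mm plate, F_u = 450 MPa): end bolts L_c = 42 − 22/2 = 31, R_n = min(1.2×31×6×450, 2.4×20×6×450) = 100.44 kN/bolt; interior L_c = 76 − 22 = 54, R_n = 129.6 kN/bolt. φR_n = 0.75 × (2×100.44 + 8×129.6) = 928.3 kN.
Block shear: shear path 2×[42+4×76] = 2×346 mm, A_gv = 4152, A_nv = 2×(346 − 4.5×24)×6 = 2856 mm²; tension across gage: (59 − 1×24)×6 = 210 mm². R_n = min(0.6×450×2856, 0.6×345×4152) + 1.0×450×210 = min(771.12, 859.46) + 94.5 = 865.62 kN. φR_n = 0.75 × 865.62 = 649.2 kN.
Tension yield (gross): A_g = 137×6 = 822 mm². φR_n = 0.90 × 345 × 822 = 255.2 kN.
Governing: min(1105.1, 928.3, 649.2, 255.2) = 255.2 kN → gross-section yield.

255.2 kN (gross-section yield governs)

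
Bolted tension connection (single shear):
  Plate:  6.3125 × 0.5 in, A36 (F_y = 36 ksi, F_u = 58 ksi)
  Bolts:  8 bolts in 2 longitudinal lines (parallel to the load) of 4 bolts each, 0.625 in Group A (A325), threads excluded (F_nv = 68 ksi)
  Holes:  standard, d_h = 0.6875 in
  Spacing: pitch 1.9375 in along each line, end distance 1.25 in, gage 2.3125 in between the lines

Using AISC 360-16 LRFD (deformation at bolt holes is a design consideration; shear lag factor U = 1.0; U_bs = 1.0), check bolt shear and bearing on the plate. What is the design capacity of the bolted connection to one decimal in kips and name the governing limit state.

Bolt shear: A_b = π(0.625)²/4 = 0.3068 in². φR_n = 0.75 × 68 × 0.3068 × 8 × 1 = 125.2 kips.
Bearing (0.5 in plate, F_u = 58 ksi): end bolts L_c = 1.25 − 0.6875/2 = 0.90625, R_n = min(1.2×0.90625×0.5×58, 2.4×0.625×0.5×58) = 31.538 kips/bolt; interior L_c = 1.9375 − 0.6875 = 1.25, R_n = 43.5 kips/bolt. φR_n = 0.75 × (2×31.538 + 6×43.5) = 243.1 kips.
Governing: min(125.2, 243.1) = 125.2 kips → bolt shear.

125.2 kips (bolt shear governs)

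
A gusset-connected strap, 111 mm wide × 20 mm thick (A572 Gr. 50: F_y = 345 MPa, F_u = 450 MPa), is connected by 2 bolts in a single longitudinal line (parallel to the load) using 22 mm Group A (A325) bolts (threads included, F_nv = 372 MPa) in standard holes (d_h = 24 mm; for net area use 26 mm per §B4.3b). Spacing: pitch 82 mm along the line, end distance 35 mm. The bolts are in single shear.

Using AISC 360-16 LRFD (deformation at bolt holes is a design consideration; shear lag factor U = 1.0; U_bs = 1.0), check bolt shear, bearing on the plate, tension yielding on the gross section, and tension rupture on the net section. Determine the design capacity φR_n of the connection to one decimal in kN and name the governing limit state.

212.1 kN (bolt shear governs)

Bolt shear: A_b = π(22)²/4 = 380.13 mm². φR_n = 0.75 × 372 × 380.13 × 2 × 1 = 212.1 kN.
Bearing (20 mm plate, F_u = 450 MPa): end bolts L_c = 35 − 24/2 = 23, R_n = min(1.2×23×20×450, 2.4×22×20×450) = 248.4 kN/bolt; interior L_c = 82 − 24 = 58, R_n = 475.2 kN/bolt. φR_n = 0.75 × (1×248.4 + 1×475.2) = 542.7 kN.
Tension yield (gross): A_g = 111×20 = 2220 mm². φR_n = 0.90 × 345 × 2220 = 689.3 kN.
Tension rupture (net): A_n = (111 − 1×26)×20 = 1700 mm² (U = 1.0, A_e = A_n). φR_n = 0.75 × 450 × 1700 = 573.8 kN.
Governing: min(212.1, 542.7, 689.3, 573.8) = 212.1 kN → bolt shear.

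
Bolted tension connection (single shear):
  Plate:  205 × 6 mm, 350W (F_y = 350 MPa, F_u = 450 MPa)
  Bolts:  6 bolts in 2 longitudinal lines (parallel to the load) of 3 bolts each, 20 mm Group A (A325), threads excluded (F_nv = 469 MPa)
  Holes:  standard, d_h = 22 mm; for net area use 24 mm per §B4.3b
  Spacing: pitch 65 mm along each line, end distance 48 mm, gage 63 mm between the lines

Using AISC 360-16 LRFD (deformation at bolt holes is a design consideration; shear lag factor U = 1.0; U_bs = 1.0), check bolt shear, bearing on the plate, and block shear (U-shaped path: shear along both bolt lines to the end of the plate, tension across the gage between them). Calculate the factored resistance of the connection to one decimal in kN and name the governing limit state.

Bolt shear: A_b = π(20)²/4 = 314.16 mm². φR_n = 0.75 × 469 × 314.16 × 6 × 1 = 663.0 kN.
Bearing (6 mm plate, F_u = 450 MPa): end bolts L_c = 48 − 22/2 = 37, R_n = min(1.2×37×6×450, 2.4×20×6×450) = 119.88 kN/bolt; interior L_c = 65 − 22 = 43, R_n = 129.6 kN/bolt. φR_n = 0.75 × (2×119.88 + 4×129.6) = 568.6 kN.
Block shear: shear path 2×[48+2×65] = 2×178 mm, A_gv = 2136, A_nv = 2×(178 − 2.5×24)×6 = 1416 mm²; tension across gage: (63 − 1×24)×6 = 234 mm². R_n = min(0.6×450×1416, 0.6×350×2136) + 1.0×450×234 = min(382.32, 448.56) + 105.3 = 487.62 kN. φR_n = 0.75 × 487.62 = 365.7 kN.
Governing: min(663.0, 568.6, 365.7) = 365.7 kN → block shear.

365.7 kN (block shear governs)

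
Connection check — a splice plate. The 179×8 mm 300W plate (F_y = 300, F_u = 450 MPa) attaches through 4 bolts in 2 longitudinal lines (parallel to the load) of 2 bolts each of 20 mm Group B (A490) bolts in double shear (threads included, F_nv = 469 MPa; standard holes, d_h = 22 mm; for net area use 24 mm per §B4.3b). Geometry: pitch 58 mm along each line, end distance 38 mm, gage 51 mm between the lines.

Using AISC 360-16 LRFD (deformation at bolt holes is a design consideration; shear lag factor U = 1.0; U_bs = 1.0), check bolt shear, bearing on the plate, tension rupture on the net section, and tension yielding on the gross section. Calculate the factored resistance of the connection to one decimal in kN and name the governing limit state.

Bolt shear: A_b = π(20)²/4 = 314.16 mm². φR_n = 0.75 × 469 × 314.16 × 4 × 2 = 884.0 kN.
Bearing (8 mm plate, F_u = 450 MPa): end bolts L_c = 38 − 22/2 = 27, R_n = min(1.2×27×8×450, 2.4×20×8×450) = 116.64 kN/bolt; interior L_c = 58 − 22 = 36, R_n = 155.52 kN/bolt. φR_n = 0.75 × (2×116.64 + 2×155.52) = 408.2 kN.
Tension rupture (net): A_n = (179 − 2×24)×8 = 1048 mm² (U = 1.0, A_e = A_n). φR_n = 0.75 × 450 × 1048 = 353.7 kN.
Tension yield (gross): A_g = 179×8 = 1432 mm². φR_n = 0.90 × 300 × 1432 = 386.6 kN.
Governing: min(884.0, 408.2, 353.7, 386.6) = 353.7 kN → net-section rupture.

353.7 kN (net-section rupture governs)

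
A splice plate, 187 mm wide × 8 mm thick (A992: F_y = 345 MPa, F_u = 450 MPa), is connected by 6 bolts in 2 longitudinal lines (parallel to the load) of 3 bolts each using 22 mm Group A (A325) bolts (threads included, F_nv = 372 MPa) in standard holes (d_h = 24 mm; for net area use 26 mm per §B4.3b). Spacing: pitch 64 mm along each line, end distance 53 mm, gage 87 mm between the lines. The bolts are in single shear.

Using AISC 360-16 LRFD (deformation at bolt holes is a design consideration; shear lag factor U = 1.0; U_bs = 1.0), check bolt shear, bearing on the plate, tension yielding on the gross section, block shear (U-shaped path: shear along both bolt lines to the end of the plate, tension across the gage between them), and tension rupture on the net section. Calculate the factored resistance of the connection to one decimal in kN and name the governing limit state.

364.5 kN (net-section rupture governs)

Bolt shear: A_b = π(22)²/4 = 380.13 mm². φR_n = 0.75 × 372 × 380.13 × 6 × 1 = 636.3 kN.
Bearing (8 mm plate, F_u = 450 MPa): end bolts L_c = 53 − 24/2 = 41, R_n = min(1.2×41×8×450, 2.4×22×8×450) = 177.12 kN/bolt; interior L_c = 64 − 24 = 40, R_n = 172.8 kN/bolt. φR_n = 0.75 × (2×177.12 + 4×172.8) = 784.1 kN.
Tension yield (gross): A_g = 187×8 = 1496 mm². φR_n = 0.90 × 345 × 1496 = 464.5 kN.
Block shear: shear path 2×[53+2×64] = 2×181 mm, A_gv = 2896, A_nv = 2×(181 − 2.5×26)×8 = 1856 mm²; tension across gage: (87 − 1×26)×8 = 488 mm². R_n = min(0.6×450×1856, 0.6×345×2896) + 1.0×450×488 = min(501.12, 599.47) + 219.6 = 720.72 kN. φR_n = 0.75 × 720.72 = 540.5 kN.
Tension rupture (net): A_n = (187 − 2×26)×8 = 1080 mm² (U = 1.0, A_e = A_n). φR_n = 0.75 × 450 × 1080 = 364.5 kN.
Governing: min(636.3, 784.1, 464.5, 540.5, 364.5) = 364.5 kN → net-section rupture.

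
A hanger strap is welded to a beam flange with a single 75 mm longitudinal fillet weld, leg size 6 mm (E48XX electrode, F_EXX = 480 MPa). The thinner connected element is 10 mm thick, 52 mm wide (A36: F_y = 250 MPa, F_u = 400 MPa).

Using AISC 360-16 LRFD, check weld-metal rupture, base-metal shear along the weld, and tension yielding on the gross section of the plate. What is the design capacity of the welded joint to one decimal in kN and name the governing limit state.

68.7 kN (weld metal governs)

Weld metal: throat = 0.707×6 = 4.242 mm, L = 75 mm. φR_n = 0.75 × 0.6 × 480 × 4.242 × 75 = 68.7 kN.
Base metal shear (10 mm plate): yield φR_n = 1.0×0.6×250×10×75 = 112.5 kN; rupture φR_n = 0.75×0.6×400×10×75 = 135.0 kN; take 112.5 kN (yield).
Tension yield (gross): A_g = 52×10 = 520 mm². φR_n = 0.90 × 250 × 520 = 117.0 kN.
Governing: min(68.7, 112.5, 117.0) = 68.7 kN → weld metal.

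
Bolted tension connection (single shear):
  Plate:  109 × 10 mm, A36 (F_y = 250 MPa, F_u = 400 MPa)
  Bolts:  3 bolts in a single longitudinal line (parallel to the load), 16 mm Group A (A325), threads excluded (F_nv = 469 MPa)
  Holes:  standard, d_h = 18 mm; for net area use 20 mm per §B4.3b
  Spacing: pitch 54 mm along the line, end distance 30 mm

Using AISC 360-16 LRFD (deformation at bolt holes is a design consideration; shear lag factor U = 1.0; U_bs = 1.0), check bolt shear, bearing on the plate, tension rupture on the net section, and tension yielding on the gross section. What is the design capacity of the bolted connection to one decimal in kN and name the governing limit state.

Bolt shear: A_b = π(16)²/4 = 201.06 mm². φR_n = 0.75 × 469 × 201.06 × 3 × 1 = 212.2 kN.
Bearing (10 mm plate, F_u = 400 MPa): end bolts L_c = 30 − 18/2 = 21, R_n = min(1.2×21×10×400, 2.4×16×10×400) = 100.8 kN/bolt; interior L_c = 54 − 18 = 36, R_n = 153.6 kN/bolt. φR_n = 0.75 × (1×100.8 + 2×153.6) = 306.0 kN.
Tension rupture (net): A_n = (109 − 1×20)×10 = 890 mm² (U = 1.0, A_e = A_n). φR_n = 0.75 × 400 × 890 = 267.0 kN.
Tension yield (gross): A_g = 109×10 = 1090 mm². φR_n = 0.90 × 250 × 1090 = 245.3 kN.
Governing: min(212.2, 306.0, 267.0, 245.3) = 212.2 kN → bolt shear.

212.2 kN (bolt shear governs)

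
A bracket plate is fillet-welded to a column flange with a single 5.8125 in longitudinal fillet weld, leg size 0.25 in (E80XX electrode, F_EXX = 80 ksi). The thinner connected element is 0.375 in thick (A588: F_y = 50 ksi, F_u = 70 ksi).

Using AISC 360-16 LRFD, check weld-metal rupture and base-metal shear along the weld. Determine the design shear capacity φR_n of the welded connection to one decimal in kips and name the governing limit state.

Weld metal: throat = 0.707×0.25 = 0.17675 in, L = 5.8125 in. φR_n = 0.75 × 0.6 × 80 × 0.17675 × 5.8125 = 37.0 kips.
Base metal shear (0.375 in plate): yield φR_n = 1.0×0.6×50×0.375×5.8125 = 65.4 kips; rupture φR_n = 0.75×0.6×70×0.375×5.8125 = 68.7 kips; take 65.4 kips (yield).
Governing: min(37.0, 65.4) = 37.0 kips → weld metal.

37.0 kips (weld metal governs)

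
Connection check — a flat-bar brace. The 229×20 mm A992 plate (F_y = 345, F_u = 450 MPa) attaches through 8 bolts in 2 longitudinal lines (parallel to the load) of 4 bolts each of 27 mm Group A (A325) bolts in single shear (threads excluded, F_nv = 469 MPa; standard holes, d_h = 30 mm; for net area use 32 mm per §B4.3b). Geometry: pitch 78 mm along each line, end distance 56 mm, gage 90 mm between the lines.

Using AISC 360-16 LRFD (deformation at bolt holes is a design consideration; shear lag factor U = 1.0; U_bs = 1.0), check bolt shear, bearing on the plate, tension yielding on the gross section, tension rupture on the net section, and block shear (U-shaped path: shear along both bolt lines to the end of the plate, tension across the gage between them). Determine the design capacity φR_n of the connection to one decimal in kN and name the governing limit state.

1113.8 kN (net-section rupture governs)

Bolt shear: A_b = π(27)²/4 = 572.56 mm². φR_n = 0.75 × 469 × 572.56 × 8 × 1 = 1611.2 kN.
Bearing (20 mm plate, F_u = 450 MPa): end bolts L_c = 56 − 30/2 = 41, R_n = min(1.2×41×20×450, 2.4×27×20×450) = 442.8 kN/bolt; interior L_c = 78 − 30 = 48, R_n = 518.4 kN/bolt. φR_n = 0.75 × (2×442.8 + 6×518.4) = 2997.0 kN.
Tension yield (gross): A_g = 229×20 = 4580 mm². φR_n = 0.90 × 345 × 4580 = 1422.1 kN.
Tension rupture (net): A_n = (229 − 2×32)×20 = 3300 mm² (U = 1.0, A_e = A_n). φR_n = 0.75 × 450 × 3300 = 1113.8 kN.
Block shear: shear path 2×[56+3×78] = 2×290 mm, A_gv = 11600, A_nv = 2×(290 − 3.5×32)×20 = 7120 mm²; tension across gage: (90 − 1×32)×20 = 1160 mm². R_n = min(0.6×450×7120, 0.6×345×11600) + 1.0×450×1160 = min(1922.4, 2401.2) + 522 = 2444.4 kN. φR_n = 0.75 × 2444.4 = 1833.3 kN.
Governing: min(1611.2, 2997.0, 1422.1, 1113.8, 1833.3) = 1113.8 kN → net-section rupture.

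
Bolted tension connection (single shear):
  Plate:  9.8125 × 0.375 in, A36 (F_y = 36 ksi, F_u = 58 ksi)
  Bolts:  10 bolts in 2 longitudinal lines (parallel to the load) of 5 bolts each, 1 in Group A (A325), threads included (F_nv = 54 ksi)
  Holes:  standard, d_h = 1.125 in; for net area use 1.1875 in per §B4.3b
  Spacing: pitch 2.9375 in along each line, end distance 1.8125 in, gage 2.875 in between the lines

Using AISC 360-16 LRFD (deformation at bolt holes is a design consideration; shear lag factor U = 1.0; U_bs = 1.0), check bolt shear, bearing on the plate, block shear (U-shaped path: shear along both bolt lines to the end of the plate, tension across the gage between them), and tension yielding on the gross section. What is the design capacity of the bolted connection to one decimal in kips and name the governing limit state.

Bolt shear: A_b = π(1)²/4 = 0.7854 in². φR_n = 0.75 × 54 × 0.7854 × 10 × 1 = 318.1 kips.
Bearing (0.375 in plate, F_u = 58 ksi): end bolts L_c = 1.8125 − 1.125/2 = 1.25, R_n = min(1.2×1.25×0.375×58, 2.4×1×0.375×58) = 32.625 kips/bolt; interior L_c = 2.9375 − 1.125 = 1.8125, R_n = 47.306 kips/bolt. φR_n = 0.75 × (2×32.625 + 8×47.306) = 332.8 kips.
Block shear: shear path 2×[1.8125+4×2.9375] = 2×13.5625 in, A_gv = 10.172, A_nv = 2×(13.5625 − 4.5×1.1875)×0.375 = 6.1641 in²; tension across gage: (2.875 − 1×1.1875)×0.375 = 0.63281 in². R_n = min(0.6×58×6.1641, 0.6×36×10.172) + 1.0×58×0.63281 = min(214.51, 219.72) + 36.703 = 251.21 kips. φR_n = 0.75 × 251.21 = 188.4 kips.
Tension yield (gross): A_g = 9.8125×0.375 = 3.6797 in². φR_n = 0.90 × 36 × 3.6797 = 119.2 kips.
Governing: min(318.1, 332.8, 188.4, 119.2) = 119.2 kips → gross-section yield.

119.2 kips (gross-section yield governs)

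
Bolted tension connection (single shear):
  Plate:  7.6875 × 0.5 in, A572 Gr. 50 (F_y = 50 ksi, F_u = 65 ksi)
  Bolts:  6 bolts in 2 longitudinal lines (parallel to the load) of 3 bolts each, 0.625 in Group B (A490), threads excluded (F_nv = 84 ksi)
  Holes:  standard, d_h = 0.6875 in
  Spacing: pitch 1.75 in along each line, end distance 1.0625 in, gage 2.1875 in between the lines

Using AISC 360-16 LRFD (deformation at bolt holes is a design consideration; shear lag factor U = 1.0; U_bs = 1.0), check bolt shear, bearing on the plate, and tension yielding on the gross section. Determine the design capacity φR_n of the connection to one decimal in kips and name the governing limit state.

116.0 kips (bolt shear governs)

Bolt shear: A_b = π(0.625)²/4 = 0.3068 in². φR_n = 0.75 × 84 × 0.3068 × 6 × 1 = 116.0 kips.
Bearing (0.5 in plate, F_u = 65 ksi): end bolts L_c = 1.0625 − 0.6875/2 = 0.71875, R_n = min(1.2×0.71875×0.5×65, 2.4×0.625×0.5×65) = 28.031 kips/bolt; interior L_c = 1.75 − 0.6875 = 1.0625, R_n = 41.438 kips/bolt. φR_n = 0.75 × (2×28.031 + 4×41.438) = 166.4 kips.
Tension yield (gross): A_g = 7.6875×0.5 = 3.8438 in². φR_n = 0.90 × 50 × 3.8438 = 173.0 kips.
Governing: min(116.0, 166.4, 173.0) = 116.0 kips → bolt shear.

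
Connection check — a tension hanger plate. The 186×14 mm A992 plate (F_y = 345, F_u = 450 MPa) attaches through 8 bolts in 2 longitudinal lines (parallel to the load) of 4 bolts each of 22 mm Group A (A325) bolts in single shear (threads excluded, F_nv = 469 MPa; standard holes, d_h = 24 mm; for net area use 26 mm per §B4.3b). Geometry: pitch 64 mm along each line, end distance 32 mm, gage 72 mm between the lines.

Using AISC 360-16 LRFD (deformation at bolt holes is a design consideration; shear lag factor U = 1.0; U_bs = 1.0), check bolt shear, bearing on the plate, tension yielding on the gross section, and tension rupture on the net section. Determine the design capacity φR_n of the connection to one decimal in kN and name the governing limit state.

633.2 kN (net-section rupture governs)

Bolt shear: A_b = π(22)²/4 = 380.13 mm². φR_n = 0.75 × 469 × 380.13 × 8 × 1 = 1069.7 kN.
Bearing (14 mm plate, F_u = 450 MPa): end bolts L_c = 32 − 24/2 = 20, R_n = min(1.2×20×14×450, 2.4×22×14×450) = 151.2 kN/bolt; interior L_c = 64 − 24 = 40, R_n = 302.4 kN/bolt. φR_n = 0.75 × (2×151.2 + 6×302.4) = 1587.6 kN.
Tension yield (gross): A_g = 186×14 = 2604 mm². φR_n = 0.90 × 345 × 2604 = 808.5 kN.
Tension rupture (net): A_n = (186 − 2×26)×14 = 1876 mm² (U = 1.0, A_e = A_n). φR_n = 0.75 × 450 × 1876 = 633.2 kN.
Governing: min(1069.7, 1587.6, 808.5, 633.2) = 633.2 kN → net-section rupture.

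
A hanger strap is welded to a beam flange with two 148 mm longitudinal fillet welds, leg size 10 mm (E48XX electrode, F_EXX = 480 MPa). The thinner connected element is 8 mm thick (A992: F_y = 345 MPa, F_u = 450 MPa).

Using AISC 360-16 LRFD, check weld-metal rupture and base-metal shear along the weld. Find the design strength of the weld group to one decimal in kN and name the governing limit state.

452.0 kN (weld metal governs)

Weld metal: throat = 0.707×10 = 7.07 mm, L = 2×148 = 296 mm. φR_n = 0.75 × 0.6 × 480 × 7.07 × 296 = 452.0 kN.
Base metal shear (8 mm plate): yield φR_n = 1.0×0.6×345×8×296 = 490.2 kN; rupture φR_n = 0.75×0.6×450×8×296 = 479.5 kN; take 479.5 kN (rupture).
Governing: min(452.0, 479.5) = 452.0 kN → weld metal.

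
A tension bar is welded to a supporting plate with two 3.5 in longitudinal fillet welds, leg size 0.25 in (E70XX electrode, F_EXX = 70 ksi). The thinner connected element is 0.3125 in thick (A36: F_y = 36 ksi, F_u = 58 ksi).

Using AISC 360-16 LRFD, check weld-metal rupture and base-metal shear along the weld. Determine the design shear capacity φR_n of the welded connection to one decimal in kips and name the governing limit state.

Weld metal: throat = 0.707×0.25 = 0.17675 in, L = 2×3.5 = 7 in. φR_n = 0.75 × 0.6 × 70 × 0.17675 × 7 = 39.0 kips.
Base metal shear (0.3125 in plate): yield φR_n = 1.0×0.6×36×0.3125×7 = 47.3 kips; rupture φR_n = 0.75×0.6×58×0.3125×7 = 57.1 kips; take 47.3 kips (yield).
Governing: min(39.0, 47.3) = 39.0 kips → weld metal.

39.0 kips (weld metal governs)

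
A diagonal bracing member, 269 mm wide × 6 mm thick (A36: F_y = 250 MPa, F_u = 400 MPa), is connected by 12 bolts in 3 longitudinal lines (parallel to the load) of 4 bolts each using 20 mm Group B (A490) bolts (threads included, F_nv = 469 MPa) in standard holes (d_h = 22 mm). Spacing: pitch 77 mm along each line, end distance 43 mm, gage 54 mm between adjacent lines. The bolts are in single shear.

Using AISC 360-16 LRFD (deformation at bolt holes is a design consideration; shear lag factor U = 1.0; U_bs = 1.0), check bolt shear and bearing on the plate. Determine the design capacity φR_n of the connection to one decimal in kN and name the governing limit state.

Bolt shear: A_b = π(20)²/4 = 314.16 mm². φR_n = 0.75 × 469 × 314.16 × 12 × 1 = 1326.1 kN.
Bearing (6 mm plate, F_u = 400 MPa): end bolts L_c = 43 − 22/2 = 32, R_n = min(1.2×32×6×400, 2.4×20×6×400) = 92.16 kN/bolt; interior L_c = 77 − 22 = 55, R_n = 115.2 kN/bolt. φR_n = 0.75 × (3×92.16 + 9×115.2) = 985.0 kN.
Governing: min(1326.1, 985.0) = 985.0 kN → bearing.

985.0 kN (bearing governs)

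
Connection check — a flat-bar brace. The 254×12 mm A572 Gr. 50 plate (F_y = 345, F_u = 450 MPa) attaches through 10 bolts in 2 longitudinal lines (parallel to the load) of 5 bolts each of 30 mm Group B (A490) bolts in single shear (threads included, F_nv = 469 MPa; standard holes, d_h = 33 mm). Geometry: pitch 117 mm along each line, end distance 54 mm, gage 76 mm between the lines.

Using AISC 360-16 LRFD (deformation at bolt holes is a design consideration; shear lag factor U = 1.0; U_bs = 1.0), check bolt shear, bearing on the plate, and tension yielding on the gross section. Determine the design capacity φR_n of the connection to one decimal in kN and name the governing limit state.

946.4 kN (gross-section yield governs)

Bolt shear: A_b = π(30)²/4 = 706.86 mm². φR_n = 0.75 × 469 × 706.86 × 10 × 1 = 2486.4 kN.
Bearing (12 mm plate, F_u = 450 MPa): end bolts L_c = 54 − 33/2 = 37.5, R_n = min(1.2×37.5×12×450, 2.4×30×12×450) = 243 kN/bolt; interior L_c = 117 − 33 = 84, R_n = 388.8 kN/bolt. φR_n = 0.75 × (2×243 + 8×388.8) = 2697.3 kN.
Tension yield (gross): A_g = 254×12 = 3048 mm². φR_n = 0.90 × 345 × 3048 = 946.4 kN.
Governing: min(2486.4, 2697.3, 946.4) = 946.4 kN → gross-section yield.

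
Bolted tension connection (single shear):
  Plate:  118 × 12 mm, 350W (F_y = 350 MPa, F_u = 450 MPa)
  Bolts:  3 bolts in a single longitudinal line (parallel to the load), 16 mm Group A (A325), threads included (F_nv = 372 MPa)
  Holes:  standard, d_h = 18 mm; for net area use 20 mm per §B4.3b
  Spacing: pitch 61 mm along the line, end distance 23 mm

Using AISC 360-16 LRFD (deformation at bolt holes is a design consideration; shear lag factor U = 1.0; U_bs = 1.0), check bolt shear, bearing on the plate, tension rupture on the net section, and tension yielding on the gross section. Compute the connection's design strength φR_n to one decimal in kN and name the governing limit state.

168.3 kN (bolt shear governs)

Bolt shear: A_b = π(16)²/4 = 201.06 mm². φR_n = 0.75 × 372 × 201.06 × 3 × 1 = 168.3 kN.
Bearing (12 mm plate, F_u = 450 MPa): end bolts L_c = 23 − 18/2 = 14, R_n = min(1.2×14×12×450, 2.4×16×12×450) = 90.72 kN/bolt; interior L_c = 61 − 18 = 43, R_n = 207.36 kN/bolt. φR_n = 0.75 × (1×90.72 + 2×207.36) = 379.1 kN.
Tension rupture (net): A_n = (118 − 1×20)×12 = 1176 mm² (U = 1.0, A_e = A_n). φR_n = 0.75 × 450 × 1176 = 396.9 kN.
Tension yield (gross): A_g = 118×12 = 1416 mm². φR_n = 0.90 × 350 × 1416 = 446.0 kN.
Governing: min(168.3, 379.1, 396.9, 446.0) = 168.3 kN → bolt shear.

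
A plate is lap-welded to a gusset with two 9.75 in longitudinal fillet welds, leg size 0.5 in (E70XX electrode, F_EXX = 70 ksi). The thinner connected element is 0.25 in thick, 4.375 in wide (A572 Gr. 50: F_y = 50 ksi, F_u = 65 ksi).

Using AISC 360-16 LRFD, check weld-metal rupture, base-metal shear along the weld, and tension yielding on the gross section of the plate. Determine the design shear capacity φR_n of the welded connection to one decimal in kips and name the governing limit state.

Weld metal: throat = 0.707×0.5 = 0.3535 in, L = 2×9.75 = 19.5 in. φR_n = 0.75 × 0.6 × 70 × 0.3535 × 19.5 = 217.1 kips.
Base metal shear (0.25 in plate): yield φR_n = 1.0×0.6×50×0.25×19.5 = 146.3 kips; rupture φR_n = 0.75×0.6×65×0.25×19.5 = 142.6 kips; take 142.6 kips (rupture).
Tension yield (gross): A_g = 4.375×0.25 = 1.0938 in². φR_n = 0.90 × 50 × 1.0938 = 49.2 kips.
Governing: min(217.1, 142.6, 49.2) = 49.2 kips → gross-section yield.

49.2 kips (gross-section yield governs)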